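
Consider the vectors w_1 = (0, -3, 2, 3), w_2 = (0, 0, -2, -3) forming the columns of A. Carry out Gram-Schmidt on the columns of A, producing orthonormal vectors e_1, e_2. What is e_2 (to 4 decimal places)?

e_2 = (0.0000, -0.7687, -0.3548, -0.5322)

w_1 = (0, -3, 2, 3); ‖w_1‖ = 4.6904, so e_1 = (0.0000, -0.6396, 0.4264, 0.6396).
e_1·w_2 = 0.0000·0 + (-0.6396)·0 + 0.4264·(-2) + 0.6396·(-3) = -2.7716.
u_2 = w_2 + 2.7716·e_1 = (0.0000, -1.7727, -0.8182, -1.2273).
‖u_2‖ = 2.3061, so e_2 = (0.0000, -0.7687, -0.3548, -0.5322).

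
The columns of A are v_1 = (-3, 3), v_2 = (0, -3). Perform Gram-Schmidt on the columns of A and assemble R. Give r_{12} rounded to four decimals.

q_1 = v_1/‖v_1‖ = (-3, 3)/4.2426 = (-0.7071, 0.7071).
r_{12} = q_1·v_2 = -2.1213.

r_{12} = -2.1213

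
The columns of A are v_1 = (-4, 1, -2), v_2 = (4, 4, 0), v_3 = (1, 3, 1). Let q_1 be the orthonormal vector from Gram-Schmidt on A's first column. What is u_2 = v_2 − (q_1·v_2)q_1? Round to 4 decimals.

v_1 = (-4, 1, -2); ‖v_1‖ = 4.5826, so q_1 = (-0.8729, 0.2182, -0.4364).
q_1·v_2 = (-0.8729)·4 + 0.2182·4 + (-0.4364)·0 = -2.6186.
u_2 = v_2 + 2.6186·q_1 = (1.7143, 4.5714, -1.1429).

u_2 = (1.7143, 4.5714, -1.1429)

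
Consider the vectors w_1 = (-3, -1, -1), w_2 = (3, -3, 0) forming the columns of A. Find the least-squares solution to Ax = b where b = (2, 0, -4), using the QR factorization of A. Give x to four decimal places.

x = (0.0000, 0.3333)

e_1 = w_1/‖w_1‖ = (-3, -1, -1)/3.3166 = (-0.9045, -0.3015, -0.3015).
r_{12} = e_1·w_2 = -1.8091.
u_2 = w_2 + 1.8091·e_1 = (1.3636, -3.5455, -0.5455).
‖u_2‖ = 3.8376, so e_2 = (0.3553, -0.9239, -0.1421).
Qᵀb = (-0.6030, 1.2792).
Back-substitute: x_2 = 1.2792/3.8376 = 0.3333.
x_1 = (-0.6030 + 1.8091·0.3333)/3.3166 = 0.0000.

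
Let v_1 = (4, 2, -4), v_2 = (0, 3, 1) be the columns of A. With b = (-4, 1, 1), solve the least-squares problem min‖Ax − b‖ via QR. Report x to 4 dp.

x = (-0.5281, 0.5056)

e_1 = v_1/‖v_1‖ = (4, 2, -4)/6.0000 = (0.6667, 0.3333, -0.6667).
r_{12} = e_1·v_2 = 0.3333.
u_2 = v_2 − 0.3333·e_1 = (-0.2222, 2.8889, 1.2222).
‖u_2‖ = 3.1447, so e_2 = (-0.0707, 0.9187, 0.3887).
Qᵀb = (-3.0000, 1.5900).
Back-substitute: x_2 = 1.5900/3.1447 = 0.5056.
x_1 = (-3.0000 − 0.3333·0.5056)/6.0000 = -0.5281.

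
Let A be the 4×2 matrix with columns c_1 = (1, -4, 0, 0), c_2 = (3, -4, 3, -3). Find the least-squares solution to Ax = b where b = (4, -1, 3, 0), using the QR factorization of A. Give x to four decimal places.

x = (-0.3541, 0.7378)

c_1 = (1, -4, 0, 0); ‖c_1‖ = 4.1231, so e_1 = (0.2425, -0.9701, 0.0000, 0.0000).
e_1·c_2 = 0.2425·3 + (-0.9701)·(-4) + 0.0000·3 + 0.0000·(-3) = 4.6082.
u_2 = c_2 − 4.6082·e_1 = (1.8824, 0.4706, 3.0000, -3.0000).
‖u_2‖ = 4.6653, so e_2 = (0.4035, 0.1009, 0.6431, -0.6431).
Qᵀb = (1.9403, 3.4422).
Back-substitute: x_2 = 3.4422/4.6653 = 0.7378.
x_1 = (1.9403 − 4.6082·0.7378)/4.1231 = -0.3541.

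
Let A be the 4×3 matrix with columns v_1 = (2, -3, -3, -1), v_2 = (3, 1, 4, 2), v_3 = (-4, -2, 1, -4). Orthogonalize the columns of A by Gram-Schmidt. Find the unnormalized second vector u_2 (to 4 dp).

v_1 = (2, -3, -3, -1); ‖v_1‖ = 4.7958, so q_1 = (0.4170, -0.6255, -0.6255, -0.2085).
q_1·v_2 = 0.4170·3 + (-0.6255)·1 + (-0.6255)·4 + (-0.2085)·2 = -2.2937.
u_2 = v_2 + 2.2937·q_1 = (3.9565, -0.4348, 2.5652, 1.5217).

u_2 = (3.9565, -0.4348, 2.5652, 1.5217)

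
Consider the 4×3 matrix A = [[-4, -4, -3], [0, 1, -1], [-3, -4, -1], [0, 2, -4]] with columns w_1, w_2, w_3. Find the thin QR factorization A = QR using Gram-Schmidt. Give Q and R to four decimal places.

Q = [[-0.8000, 0.2021, 0.2374], [0.0000, 0.4211, 0.7483], [-0.6000, -0.2695, -0.3166], [0.0000, 0.8422, -0.5324]], R = [[5.0000, 5.6000, 3.0000], [0.0000, 2.3749, -4.1265], [0.0000, 0.0000, 0.9857]]

w_1 = (-4, 0, -3, 0); ‖w_1‖ = 5.0000, so e_1 = (-0.8000, 0.0000, -0.6000, 0.0000).
e_1·w_2 = (-0.8000)·(-4) + 0.0000·1 + (-0.6000)·(-4) + 0.0000·2 = 5.6000.
u_2 = w_2 − 5.6000·e_1 = (0.4800, 1.0000, -0.6400, 2.0000).
‖u_2‖ = 2.3749, so e_2 = (0.2021, 0.4211, -0.2695, 0.8422).
e_1·w_3 = (-0.8000)·(-3) + 0.0000·(-1) + (-0.6000)·(-1) + 0.0000·(-4) = 3.0000; e_2·w_3 = 0.2021·(-3) + 0.4211·(-1) + (-0.2695)·(-1) + 0.8422·(-4) = -4.1265.
u_3 = w_3 − 3.0000·e_1 + 4.1265·e_2 = (0.2340, 0.7376, -0.3121, -0.5248).
‖u_3‖ = 0.9857, so e_3 = (0.2374, 0.7483, -0.3166, -0.5324).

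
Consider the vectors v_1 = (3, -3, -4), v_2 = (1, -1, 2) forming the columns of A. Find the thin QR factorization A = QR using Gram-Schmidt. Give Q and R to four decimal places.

v_1 = (3, -3, -4); ‖v_1‖ = 5.8310, so q_1 = (0.5145, -0.5145, -0.6860).
q_1·v_2 = 0.5145·1 + (-0.5145)·(-1) + (-0.6860)·2 = -0.3430.
u_2 = v_2 + 0.3430·q_1 = (1.1765, -1.1765, 1.7647).
‖u_2‖ = 2.4254, so q_2 = (0.4851, -0.4851, 0.7276).

Q = [[0.5145, 0.4851], [-0.5145, -0.4851], [-0.6860, 0.7276]], R = [[5.8310, -0.3430], [0.0000, 2.4254]]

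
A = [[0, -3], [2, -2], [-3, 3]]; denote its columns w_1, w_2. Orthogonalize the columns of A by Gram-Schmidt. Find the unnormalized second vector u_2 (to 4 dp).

u_2 = (-3.0000, 0.0000, 0.0000)

q_1 = w_1/‖w_1‖ = (0, 2, -3)/3.6056 = (0.0000, 0.5547, -0.8321).
r_{12} = q_1·w_2 = -3.6056.
u_2 = w_2 + 3.6056·q_1 = (-3.0000, 0.0000, 0.0000).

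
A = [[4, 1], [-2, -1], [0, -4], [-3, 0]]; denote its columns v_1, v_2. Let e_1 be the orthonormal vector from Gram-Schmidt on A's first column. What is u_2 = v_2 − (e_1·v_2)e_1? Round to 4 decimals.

v_1 = (4, -2, 0, -3); ‖v_1‖ = 5.3852, so e_1 = (0.7428, -0.3714, 0.0000, -0.5571).
e_1·v_2 = 0.7428·1 + (-0.3714)·(-1) + 0.0000·(-4) + (-0.5571)·0 = 1.1142.
u_2 = v_2 − 1.1142·e_1 = (0.1724, -0.5862, -4.0000, 0.6207).

u_2 = (0.1724, -0.5862, -4.0000, 0.6207)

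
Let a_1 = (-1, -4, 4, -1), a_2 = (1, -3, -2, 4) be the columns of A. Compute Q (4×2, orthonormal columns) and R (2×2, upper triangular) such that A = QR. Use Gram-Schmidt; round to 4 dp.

a_1 = (-1, -4, 4, -1); ‖a_1‖ = 5.8310, so e_1 = (-0.1715, -0.6860, 0.6860, -0.1715).
e_1·a_2 = (-0.1715)·1 + (-0.6860)·(-3) + 0.6860·(-2) + (-0.1715)·4 = -0.1715.
u_2 = a_2 + 0.1715·e_1 = (0.9706, -3.1176, -1.8824, 3.9706).
‖u_2‖ = 5.4745, so e_2 = (0.1773, -0.5695, -0.3438, 0.7253).

Q = [[-0.1715, 0.1773], [-0.6860, -0.5695], [0.6860, -0.3438], [-0.1715, 0.7253]], R = [[5.8310, -0.1715], [0.0000, 5.4745]]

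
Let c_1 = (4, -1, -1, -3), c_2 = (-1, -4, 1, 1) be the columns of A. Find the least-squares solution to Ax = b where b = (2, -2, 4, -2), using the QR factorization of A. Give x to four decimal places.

x = (0.5231, 0.5312)

c_1 = (4, -1, -1, -3); ‖c_1‖ = 5.1962, so q_1 = (0.7698, -0.1925, -0.1925, -0.5774).
q_1·c_2 = 0.7698·(-1) + (-0.1925)·(-4) + (-0.1925)·1 + (-0.5774)·1 = -0.7698.
u_2 = c_2 + 0.7698·q_1 = (-0.4074, -4.1481, 0.8519, 0.5556).
‖u_2‖ = 4.2904, so q_2 = (-0.0950, -0.9668, 0.1985, 0.1295).
Qᵀb = (2.3094, 2.2790).
Back-substitute: x_2 = 2.2790/4.2904 = 0.5312.
x_1 = (2.3094 + 0.7698·0.5312)/5.1962 = 0.5231.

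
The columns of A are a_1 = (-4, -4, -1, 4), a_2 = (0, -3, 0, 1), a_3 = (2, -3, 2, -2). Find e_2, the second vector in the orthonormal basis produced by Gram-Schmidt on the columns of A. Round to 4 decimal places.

a_1 = (-4, -4, -1, 4); ‖a_1‖ = 7.0000, so e_1 = (-0.5714, -0.5714, -0.1429, 0.5714).
e_1·a_2 = (-0.5714)·0 + (-0.5714)·(-3) + (-0.1429)·0 + 0.5714·1 = 2.2857.
u_2 = a_2 − 2.2857·e_1 = (1.3061, -1.6939, 0.3265, -0.3061).
‖u_2‖ = 2.1853, so e_2 = (0.5977, -0.7751, 0.1494, -0.1401).

e_2 = (0.5977, -0.7751, 0.1494, -0.1401)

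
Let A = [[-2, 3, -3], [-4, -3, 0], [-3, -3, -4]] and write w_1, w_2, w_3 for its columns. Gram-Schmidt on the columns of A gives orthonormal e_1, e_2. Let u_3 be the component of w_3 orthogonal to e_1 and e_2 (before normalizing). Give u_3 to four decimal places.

w_1 = (-2, -4, -3); ‖w_1‖ = 5.3852, so e_1 = (-0.3714, -0.7428, -0.5571).
e_1·w_2 = (-0.3714)·3 + (-0.7428)·(-3) + (-0.5571)·(-3) = 2.7854.
u_2 = w_2 − 2.7854·e_1 = (4.0345, -0.9310, -1.4483).
‖u_2‖ = 4.3865, so e_2 = (0.9197, -0.2122, -0.3302).
e_1·w_3 = (-0.3714)·(-3) + (-0.7428)·0 + (-0.5571)·(-4) = 3.3425; e_2·w_3 = 0.9197·(-3) + (-0.2122)·0 + (-0.3302)·(-4) = -1.4386.
u_3 = w_3 − 3.3425·e_1 + 1.4386·e_2 = (-0.4355, 2.1774, -2.6129).

u_3 = (-0.4355, 2.1774, -2.6129)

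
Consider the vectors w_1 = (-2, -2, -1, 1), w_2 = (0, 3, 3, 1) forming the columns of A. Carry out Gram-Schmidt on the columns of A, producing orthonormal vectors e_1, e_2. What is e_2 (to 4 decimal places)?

e_2 = (-0.4507, 0.3944, 0.6198, 0.5071)

w_1 = (-2, -2, -1, 1); ‖w_1‖ = 3.1623, so e_1 = (-0.6325, -0.6325, -0.3162, 0.3162).
e_1·w_2 = (-0.6325)·0 + (-0.6325)·3 + (-0.3162)·3 + 0.3162·1 = -2.5298.
u_2 = w_2 + 2.5298·e_1 = (-1.6000, 1.4000, 2.2000, 1.8000).
‖u_2‖ = 3.5496, so e_2 = (-0.4507, 0.3944, 0.6198, 0.5071).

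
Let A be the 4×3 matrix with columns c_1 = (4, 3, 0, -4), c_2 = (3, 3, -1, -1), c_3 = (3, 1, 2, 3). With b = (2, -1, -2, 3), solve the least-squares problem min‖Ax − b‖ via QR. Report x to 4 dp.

c_1 = (4, 3, 0, -4); ‖c_1‖ = 6.4031, so e_1 = (0.6247, 0.4685, 0.0000, -0.6247).
e_1·c_2 = 0.6247·3 + 0.4685·3 + 0.0000·(-1) + (-0.6247)·(-1) = 3.9043.
u_2 = c_2 − 3.9043·e_1 = (0.5610, 1.1707, -1.0000, 1.4390).
‖u_2‖ = 2.1808, so e_2 = (0.2572, 0.5368, -0.4585, 0.6598).
e_1·c_3 = 0.6247·3 + 0.4685·1 + 0.0000·2 + (-0.6247)·3 = 0.4685; e_2·c_3 = 0.2572·3 + 0.5368·1 + (-0.4585)·2 + 0.6598·3 = 2.3710.
u_3 = c_3 − 0.4685·e_1 − 2.3710·e_2 = (2.0974, -0.4923, 3.0872, 1.7282).
‖u_3‖ = 4.1423, so e_3 = (0.5063, -0.1188, 0.7453, 0.4172).
Qᵀb = (-1.0932, 2.8742, 0.8926).
Back-substitute: x_3 = 0.8926/4.1423 = 0.2155.
x_2 = (2.8742 − 2.3710·0.2155)/2.1808 = 1.0837.
x_1 = (-1.0932 − 3.9043·1.0837 − 0.4685·0.2155)/6.4031 = -0.8473.

x = (-0.8473, 1.0837, 0.2155)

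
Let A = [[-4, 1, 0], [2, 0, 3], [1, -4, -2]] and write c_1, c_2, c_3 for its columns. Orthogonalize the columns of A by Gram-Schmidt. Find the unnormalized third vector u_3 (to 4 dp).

u_3 = (1.1195, 2.0990, 0.2799)

c_1 = (-4, 2, 1); ‖c_1‖ = 4.5826, so q_1 = (-0.8729, 0.4364, 0.2182).
q_1·c_2 = (-0.8729)·1 + 0.4364·0 + 0.2182·(-4) = -1.7457.
u_2 = c_2 + 1.7457·q_1 = (-0.5238, 0.7619, -3.6190).
‖u_2‖ = 3.7353, so q_2 = (-0.1402, 0.2040, -0.9689).
q_1·c_3 = (-0.8729)·0 + 0.4364·3 + 0.2182·(-2) = 0.8729; q_2·c_3 = (-0.1402)·0 + 0.2040·3 + (-0.9689)·(-2) = 2.5497.
u_3 = c_3 − 0.8729·q_1 − 2.5497·q_2 = (1.1195, 2.0990, 0.2799).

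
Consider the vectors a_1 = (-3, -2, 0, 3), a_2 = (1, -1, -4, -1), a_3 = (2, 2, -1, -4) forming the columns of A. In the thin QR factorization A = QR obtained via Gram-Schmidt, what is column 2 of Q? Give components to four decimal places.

q_2 = (0.1063, -0.3190, -0.9357, -0.1063)

q_1 = a_1/‖a_1‖ = (-3, -2, 0, 3)/4.6904 = (-0.6396, -0.4264, 0.0000, 0.6396).
r_{12} = q_1·a_2 = -0.8528.
u_2 = a_2 + 0.8528·q_1 = (0.4545, -1.3636, -4.0000, -0.4545).
‖u_2‖ = 4.2747, so q_2 = (0.1063, -0.3190, -0.9357, -0.1063).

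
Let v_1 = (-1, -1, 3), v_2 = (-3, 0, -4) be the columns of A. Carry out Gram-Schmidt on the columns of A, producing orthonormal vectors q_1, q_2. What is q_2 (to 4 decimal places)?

q_2 = (-0.9092, -0.1948, -0.3680)

v_1 = (-1, -1, 3); ‖v_1‖ = 3.3166, so q_1 = (-0.3015, -0.3015, 0.9045).
q_1·v_2 = (-0.3015)·(-3) + (-0.3015)·0 + 0.9045·(-4) = -2.7136.
u_2 = v_2 + 2.7136·q_1 = (-3.8182, -0.8182, -1.5455).
‖u_2‖ = 4.1996, so q_2 = (-0.9092, -0.1948, -0.3680).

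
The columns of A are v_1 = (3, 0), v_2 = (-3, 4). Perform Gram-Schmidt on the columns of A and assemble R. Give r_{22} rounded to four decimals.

v_1 = (3, 0); ‖v_1‖ = 3.0000, so q_1 = (1.0000, 0.0000).
q_1·v_2 = 1.0000·(-3) + 0.0000·4 = -3.0000.
u_2 = v_2 + 3.0000·q_1 = (0.0000, 4.0000).
r_{22} = ‖u_2‖ = 4.0000.

r_{22} = 4.0000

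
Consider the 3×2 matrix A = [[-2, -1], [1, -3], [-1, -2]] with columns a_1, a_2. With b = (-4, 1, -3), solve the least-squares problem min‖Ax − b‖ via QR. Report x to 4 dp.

e_1 = a_1/‖a_1‖ = (-2, 1, -1)/2.4495 = (-0.8165, 0.4082, -0.4082).
r_{12} = e_1·a_2 = 0.4082.
u_2 = a_2 − 0.4082·e_1 = (-0.6667, -3.1667, -1.8333).
‖u_2‖ = 3.7193, so e_2 = (-0.1792, -0.8514, -0.4929).
Qᵀb = (4.8990, 1.3443).
Back-substitute: x_2 = 1.3443/3.7193 = 0.3614.
x_1 = (4.8990 − 0.4082·0.3614)/2.4495 = 1.9398.

x = (1.9398, 0.3614)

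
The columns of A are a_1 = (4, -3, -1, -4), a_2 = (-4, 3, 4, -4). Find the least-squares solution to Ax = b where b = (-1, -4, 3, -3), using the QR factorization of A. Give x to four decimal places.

x = (0.5290, 0.4013)

a_1 = (4, -3, -1, -4); ‖a_1‖ = 6.4807, so q_1 = (0.6172, -0.4629, -0.1543, -0.6172).
q_1·a_2 = 0.6172·(-4) + (-0.4629)·3 + (-0.1543)·4 + (-0.6172)·(-4) = -2.0059.
u_2 = a_2 + 2.0059·q_1 = (-2.7619, 2.0714, 3.6905, -5.2381).
‖u_2‖ = 7.2785, so q_2 = (-0.3795, 0.2846, 0.5070, -0.7197).
Qᵀb = (2.6232, 2.9212).
Back-substitute: x_2 = 2.9212/7.2785 = 0.4013.
x_1 = (2.6232 + 2.0059·0.4013)/6.4807 = 0.5290.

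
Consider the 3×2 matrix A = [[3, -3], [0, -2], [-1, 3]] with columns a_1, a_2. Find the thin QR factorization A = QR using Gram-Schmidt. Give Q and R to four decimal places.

Q = [[0.9487, 0.2176], [0.0000, -0.7255], [-0.3162, 0.6529]], R = [[3.1623, -3.7947], [0.0000, 2.7568]]

e_1 = a_1/‖a_1‖ = (3, 0, -1)/3.1623 = (0.9487, 0.0000, -0.3162).
r_{12} = e_1·a_2 = -3.7947.
u_2 = a_2 + 3.7947·e_1 = (0.6000, -2.0000, 1.8000).
‖u_2‖ = 2.7568, so e_2 = (0.2176, -0.7255, 0.6529).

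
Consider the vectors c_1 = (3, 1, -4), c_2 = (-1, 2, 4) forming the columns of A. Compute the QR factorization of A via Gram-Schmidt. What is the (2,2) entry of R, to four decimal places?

r_{22} = 3.1440

c_1 = (3, 1, -4); ‖c_1‖ = 5.0990, so q_1 = (0.5883, 0.1961, -0.7845).
q_1·c_2 = 0.5883·(-1) + 0.1961·2 + (-0.7845)·4 = -3.3340.
u_2 = c_2 + 3.3340·q_1 = (0.9615, 2.6538, 1.3846).
r_{22} = ‖u_2‖ = 3.1440.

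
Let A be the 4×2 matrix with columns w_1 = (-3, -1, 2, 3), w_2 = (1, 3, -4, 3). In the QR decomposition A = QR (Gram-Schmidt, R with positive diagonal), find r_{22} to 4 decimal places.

r_{22} = 5.8235

w_1 = (-3, -1, 2, 3); ‖w_1‖ = 4.7958, so e_1 = (-0.6255, -0.2085, 0.4170, 0.6255).
e_1·w_2 = (-0.6255)·1 + (-0.2085)·3 + 0.4170·(-4) + 0.6255·3 = -1.0426.
u_2 = w_2 + 1.0426·e_1 = (0.3478, 2.7826, -3.5652, 3.6522).
r_{22} = ‖u_2‖ = 5.8235.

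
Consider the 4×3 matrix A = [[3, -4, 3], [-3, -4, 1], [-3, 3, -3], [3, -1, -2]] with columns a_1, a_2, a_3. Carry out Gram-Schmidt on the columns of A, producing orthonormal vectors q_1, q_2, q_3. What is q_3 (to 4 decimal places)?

a_1 = (3, -3, -3, 3); ‖a_1‖ = 6.0000, so q_1 = (0.5000, -0.5000, -0.5000, 0.5000).
q_1·a_2 = 0.5000·(-4) + (-0.5000)·(-4) + (-0.5000)·3 + 0.5000·(-1) = -2.0000.
u_2 = a_2 + 2.0000·q_1 = (-3.0000, -5.0000, 2.0000, 0.0000).
‖u_2‖ = 6.1644, so q_2 = (-0.4867, -0.8111, 0.3244, 0.0000).
q_1·a_3 = 0.5000·3 + (-0.5000)·1 + (-0.5000)·(-3) + 0.5000·(-2) = 1.5000; q_2·a_3 = (-0.4867)·3 + (-0.8111)·1 + 0.3244·(-3) + 0.0000·(-2) = -3.2444.
u_3 = a_3 − 1.5000·q_1 + 3.2444·q_2 = (0.6711, -0.8816, -1.1974, -2.7500).
‖u_3‖ = 3.1974, so q_3 = (0.2099, -0.2757, -0.3745, -0.8601).

q_3 = (0.2099, -0.2757, -0.3745, -0.8601)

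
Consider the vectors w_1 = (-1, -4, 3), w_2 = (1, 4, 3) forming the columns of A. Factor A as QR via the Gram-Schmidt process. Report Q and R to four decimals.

w_1 = (-1, -4, 3); ‖w_1‖ = 5.0990, so e_1 = (-0.1961, -0.7845, 0.5883).
e_1·w_2 = (-0.1961)·1 + (-0.7845)·4 + 0.5883·3 = -1.5689.
u_2 = w_2 + 1.5689·e_1 = (0.6923, 2.7692, 3.9231).
‖u_2‖ = 4.8516, so e_2 = (0.1427, 0.5708, 0.8086).

Q = [[-0.1961, 0.1427], [-0.7845, 0.5708], [0.5883, 0.8086]], R = [[5.0990, -1.5689], [0.0000, 4.8516]]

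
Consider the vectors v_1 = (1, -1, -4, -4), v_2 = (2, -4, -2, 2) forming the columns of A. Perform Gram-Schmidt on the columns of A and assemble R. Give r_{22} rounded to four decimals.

r_{22} = 5.1905

v_1 = (1, -1, -4, -4); ‖v_1‖ = 5.8310, so q_1 = (0.1715, -0.1715, -0.6860, -0.6860).
q_1·v_2 = 0.1715·2 + (-0.1715)·(-4) + (-0.6860)·(-2) + (-0.6860)·2 = 1.0290.
u_2 = v_2 − 1.0290·q_1 = (1.8235, -3.8235, -1.2941, 2.7059).
r_{22} = ‖u_2‖ = 5.1905.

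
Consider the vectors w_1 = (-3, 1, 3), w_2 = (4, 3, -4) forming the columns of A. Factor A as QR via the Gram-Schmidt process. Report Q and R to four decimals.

Q = [[-0.6882, 0.1622], [0.2294, 0.9733], [0.6882, -0.1622]], R = [[4.3589, -4.8177], [0.0000, 4.2178]]

w_1 = (-3, 1, 3); ‖w_1‖ = 4.3589, so q_1 = (-0.6882, 0.2294, 0.6882).
q_1·w_2 = (-0.6882)·4 + 0.2294·3 + 0.6882·(-4) = -4.8177.
u_2 = w_2 + 4.8177·q_1 = (0.6842, 4.1053, -0.6842).
‖u_2‖ = 4.2178, so q_2 = (0.1622, 0.9733, -0.1622).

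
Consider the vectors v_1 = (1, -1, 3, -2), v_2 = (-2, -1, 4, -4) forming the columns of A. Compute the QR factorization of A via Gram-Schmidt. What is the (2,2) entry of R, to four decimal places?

r_{22} = 3.5963

v_1 = (1, -1, 3, -2); ‖v_1‖ = 3.8730, so q_1 = (0.2582, -0.2582, 0.7746, -0.5164).
q_1·v_2 = 0.2582·(-2) + (-0.2582)·(-1) + 0.7746·4 + (-0.5164)·(-4) = 4.9058.
u_2 = v_2 − 4.9058·q_1 = (-3.2667, 0.2667, 0.2000, -1.4667).
r_{22} = ‖u_2‖ = 3.5963.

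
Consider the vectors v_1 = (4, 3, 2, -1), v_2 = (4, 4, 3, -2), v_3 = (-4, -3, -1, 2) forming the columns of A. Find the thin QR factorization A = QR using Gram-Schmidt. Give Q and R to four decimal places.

v_1 = (4, 3, 2, -1); ‖v_1‖ = 5.4772, so e_1 = (0.7303, 0.5477, 0.3651, -0.1826).
e_1·v_2 = 0.7303·4 + 0.5477·4 + 0.3651·3 + (-0.1826)·(-2) = 6.5727.
u_2 = v_2 − 6.5727·e_1 = (-0.8000, 0.4000, 0.6000, -0.8000).
‖u_2‖ = 1.3416, so e_2 = (-0.5963, 0.2981, 0.4472, -0.5963).
e_1·v_3 = 0.7303·(-4) + 0.5477·(-3) + 0.3651·(-1) + (-0.1826)·2 = -5.2947; e_2·v_3 = (-0.5963)·(-4) + 0.2981·(-3) + 0.4472·(-1) + (-0.5963)·2 = -0.1491.
u_3 = v_3 + 5.2947·e_1 + 0.1491·e_2 = (-0.2222, -0.0556, 1.0000, 0.9444).
‖u_3‖ = 1.3944, so e_3 = (-0.1594, -0.0398, 0.7171, 0.6773).

Q = [[0.7303, -0.5963, -0.1594], [0.5477, 0.2981, -0.0398], [0.3651, 0.4472, 0.7171], [-0.1826, -0.5963, 0.6773]], R = [[5.4772, 6.5727, -5.2947], [0.0000, 1.3416, -0.1491], [0.0000, 0.0000, 1.3944]]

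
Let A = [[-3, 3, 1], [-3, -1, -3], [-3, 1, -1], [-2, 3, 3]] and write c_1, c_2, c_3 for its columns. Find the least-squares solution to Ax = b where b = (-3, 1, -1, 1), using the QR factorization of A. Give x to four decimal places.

c_1 = (-3, -3, -3, -2); ‖c_1‖ = 5.5678, so q_1 = (-0.5388, -0.5388, -0.5388, -0.3592).
q_1·c_2 = (-0.5388)·3 + (-0.5388)·(-1) + (-0.5388)·1 + (-0.3592)·3 = -2.6941.
u_2 = c_2 + 2.6941·q_1 = (1.5484, -2.4516, -0.4516, 2.0323).
‖u_2‖ = 3.5696, so q_2 = (0.4338, -0.6868, -0.1265, 0.5693).
q_1·c_3 = (-0.5388)·1 + (-0.5388)·(-3) + (-0.5388)·(-1) + (-0.3592)·3 = 0.5388; q_2·c_3 = 0.4338·1 + (-0.6868)·(-3) + (-0.1265)·(-1) + 0.5693·3 = 4.3287.
u_3 = c_3 − 0.5388·q_1 − 4.3287·q_2 = (-0.5873, 0.2633, -0.1620, 0.7291).
‖u_3‖ = 0.9860, so q_3 = (-0.5957, 0.2670, -0.1643, 0.7395).
Qᵀb = (1.2572, -1.2923, 2.9579).
Back-substitute: x_3 = 2.9579/0.9860 = 3.0000.
x_2 = (-1.2923 − 4.3287·3.0000)/3.5696 = -4.0000.
x_1 = (1.2572 + 2.6941·(-4.0000) − 0.5388·3.0000)/5.5678 = -2.0000.

x = (-2.0000, -4.0000, 3.0000)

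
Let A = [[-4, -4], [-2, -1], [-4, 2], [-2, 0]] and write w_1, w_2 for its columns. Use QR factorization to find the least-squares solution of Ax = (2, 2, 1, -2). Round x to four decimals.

q_1 = w_1/‖w_1‖ = (-4, -2, -4, -2)/6.3246 = (-0.6325, -0.3162, -0.6325, -0.3162).
r_{12} = q_1·w_2 = 1.5811.
u_2 = w_2 − 1.5811·q_1 = (-3.0000, -0.5000, 3.0000, 0.5000).
‖u_2‖ = 4.3012, so q_2 = (-0.6975, -0.1162, 0.6975, 0.1162).
Qᵀb = (-1.8974, -1.1625).
Back-substitute: x_2 = -1.1625/4.3012 = -0.2703.
x_1 = (-1.8974 − 1.5811·(-0.2703))/6.3246 = -0.2324.

x = (-0.2324, -0.2703)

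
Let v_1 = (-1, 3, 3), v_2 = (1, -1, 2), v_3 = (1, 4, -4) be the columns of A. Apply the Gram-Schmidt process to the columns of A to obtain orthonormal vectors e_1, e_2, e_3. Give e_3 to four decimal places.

e_3 = (0.8581, 0.4767, -0.1907)

e_1 = v_1/‖v_1‖ = (-1, 3, 3)/4.3589 = (-0.2294, 0.6882, 0.6882).
r_{12} = e_1·v_2 = 0.4588.
u_2 = v_2 − 0.4588·e_1 = (1.1053, -1.3158, 1.6842).
‖u_2‖ = 2.4061, so e_2 = (0.4594, -0.5468, 0.7000).
r_{13} = e_1·v_3 = -0.2294; r_{23} = e_2·v_3 = -4.5279.
u_3 = v_3 + 0.2294·e_1 + 4.5279·e_2 = (3.0273, 1.6818, -0.6727).
‖u_3‖ = 3.5278, so e_3 = (0.8581, 0.4767, -0.1907).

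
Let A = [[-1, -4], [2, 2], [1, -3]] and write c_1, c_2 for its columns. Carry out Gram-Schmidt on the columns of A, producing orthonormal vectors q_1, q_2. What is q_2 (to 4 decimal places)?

q_2 = (-0.6355, 0.0669, -0.7692)

c_1 = (-1, 2, 1); ‖c_1‖ = 2.4495, so q_1 = (-0.4082, 0.8165, 0.4082).
q_1·c_2 = (-0.4082)·(-4) + 0.8165·2 + 0.4082·(-3) = 2.0412.
u_2 = c_2 − 2.0412·q_1 = (-3.1667, 0.3333, -3.8333).
‖u_2‖ = 4.9833, so q_2 = (-0.6355, 0.0669, -0.7692).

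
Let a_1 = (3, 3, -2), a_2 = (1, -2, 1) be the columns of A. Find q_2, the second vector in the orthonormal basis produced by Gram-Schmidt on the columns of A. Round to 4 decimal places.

a_1 = (3, 3, -2); ‖a_1‖ = 4.6904, so q_1 = (0.6396, 0.6396, -0.4264).
q_1·a_2 = 0.6396·1 + 0.6396·(-2) + (-0.4264)·1 = -1.0660.
u_2 = a_2 + 1.0660·q_1 = (1.6818, -1.3182, 0.5455).
‖u_2‖ = 2.2054, so q_2 = (0.7626, -0.5977, 0.2473).

q_2 = (0.7626, -0.5977, 0.2473)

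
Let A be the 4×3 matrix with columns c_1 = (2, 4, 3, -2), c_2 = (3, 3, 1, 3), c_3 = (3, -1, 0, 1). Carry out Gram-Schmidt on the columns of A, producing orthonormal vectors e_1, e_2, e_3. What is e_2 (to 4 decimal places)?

c_1 = (2, 4, 3, -2); ‖c_1‖ = 5.7446, so e_1 = (0.3482, 0.6963, 0.5222, -0.3482).
e_1·c_2 = 0.3482·3 + 0.6963·3 + 0.5222·1 + (-0.3482)·3 = 2.6112.
u_2 = c_2 − 2.6112·e_1 = (2.0909, 1.1818, -0.3636, 3.9091).
‖u_2‖ = 4.6024, so e_2 = (0.4543, 0.2568, -0.0790, 0.8494).

e_2 = (0.4543, 0.2568, -0.0790, 0.8494)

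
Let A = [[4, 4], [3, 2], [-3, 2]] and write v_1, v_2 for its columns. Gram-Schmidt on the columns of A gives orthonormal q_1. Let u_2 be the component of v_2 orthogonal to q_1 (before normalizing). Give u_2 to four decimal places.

q_1 = v_1/‖v_1‖ = (4, 3, -3)/5.8310 = (0.6860, 0.5145, -0.5145).
r_{12} = q_1·v_2 = 2.7440.
u_2 = v_2 − 2.7440·q_1 = (2.1176, 0.5882, 3.4118).

u_2 = (2.1176, 0.5882, 3.4118)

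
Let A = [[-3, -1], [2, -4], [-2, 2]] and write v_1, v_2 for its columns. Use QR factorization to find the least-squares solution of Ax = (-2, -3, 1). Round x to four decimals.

x = (0.3696, 0.9203)

q_1 = v_1/‖v_1‖ = (-3, 2, -2)/4.1231 = (-0.7276, 0.4851, -0.4851).
r_{12} = q_1·v_2 = -2.1828.
u_2 = v_2 + 2.1828·q_1 = (-2.5882, -2.9412, 0.9412).
‖u_2‖ = 4.0293, so q_2 = (-0.6424, -0.7299, 0.2336).
Qᵀb = (-0.4851, 3.7081).
Back-substitute: x_2 = 3.7081/4.0293 = 0.9203.
x_1 = (-0.4851 + 2.1828·0.9203)/4.1231 = 0.3696.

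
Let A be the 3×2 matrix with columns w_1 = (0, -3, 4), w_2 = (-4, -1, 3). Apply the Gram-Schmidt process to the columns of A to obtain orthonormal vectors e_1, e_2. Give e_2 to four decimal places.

e_2 = (-0.9701, 0.1940, 0.1455)

w_1 = (0, -3, 4); ‖w_1‖ = 5.0000, so e_1 = (0.0000, -0.6000, 0.8000).
e_1·w_2 = 0.0000·(-4) + (-0.6000)·(-1) + 0.8000·3 = 3.0000.
u_2 = w_2 − 3.0000·e_1 = (-4.0000, 0.8000, 0.6000).
‖u_2‖ = 4.1231, so e_2 = (-0.9701, 0.1940, 0.1455).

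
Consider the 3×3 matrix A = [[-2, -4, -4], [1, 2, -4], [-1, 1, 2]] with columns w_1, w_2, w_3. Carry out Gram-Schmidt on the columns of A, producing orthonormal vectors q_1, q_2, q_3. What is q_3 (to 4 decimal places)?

q_3 = (-0.4472, -0.8944, 0.0000)

q_1 = w_1/‖w_1‖ = (-2, 1, -1)/2.4495 = (-0.8165, 0.4082, -0.4082).
r_{12} = q_1·w_2 = 3.6742.
u_2 = w_2 − 3.6742·q_1 = (-1.0000, 0.5000, 2.5000).
‖u_2‖ = 2.7386, so q_2 = (-0.3651, 0.1826, 0.9129).
r_{13} = q_1·w_3 = 0.8165; r_{23} = q_2·w_3 = 2.5560.
u_3 = w_3 − 0.8165·q_1 − 2.5560·q_2 = (-2.4000, -4.8000, 0.0000).
‖u_3‖ = 5.3666, so q_3 = (-0.4472, -0.8944, 0.0000).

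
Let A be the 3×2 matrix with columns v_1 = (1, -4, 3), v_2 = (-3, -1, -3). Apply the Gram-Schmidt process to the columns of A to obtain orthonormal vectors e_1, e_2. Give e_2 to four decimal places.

e_2 = (-0.6620, -0.5485, -0.5107)

v_1 = (1, -4, 3); ‖v_1‖ = 5.0990, so e_1 = (0.1961, -0.7845, 0.5883).
e_1·v_2 = 0.1961·(-3) + (-0.7845)·(-1) + 0.5883·(-3) = -1.5689.
u_2 = v_2 + 1.5689·e_1 = (-2.6923, -2.2308, -2.0769).
‖u_2‖ = 4.0668, so e_2 = (-0.6620, -0.5485, -0.5107).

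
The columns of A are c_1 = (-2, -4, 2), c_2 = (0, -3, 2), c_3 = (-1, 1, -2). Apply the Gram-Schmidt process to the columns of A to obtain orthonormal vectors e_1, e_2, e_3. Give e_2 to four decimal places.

c_1 = (-2, -4, 2); ‖c_1‖ = 4.8990, so e_1 = (-0.4082, -0.8165, 0.4082).
e_1·c_2 = (-0.4082)·0 + (-0.8165)·(-3) + 0.4082·2 = 3.2660.
u_2 = c_2 − 3.2660·e_1 = (1.3333, -0.3333, 0.6667).
‖u_2‖ = 1.5275, so e_2 = (0.8729, -0.2182, 0.4364).

e_2 = (0.8729, -0.2182, 0.4364)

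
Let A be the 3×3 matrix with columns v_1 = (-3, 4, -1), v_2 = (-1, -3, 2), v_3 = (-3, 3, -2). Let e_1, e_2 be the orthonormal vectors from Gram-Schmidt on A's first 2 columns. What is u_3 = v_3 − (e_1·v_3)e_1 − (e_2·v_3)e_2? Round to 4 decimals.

u_3 = (-0.4115, -0.5761, -1.0700)

v_1 = (-3, 4, -1); ‖v_1‖ = 5.0990, so e_1 = (-0.5883, 0.7845, -0.1961).
e_1·v_2 = (-0.5883)·(-1) + 0.7845·(-3) + (-0.1961)·2 = -2.1573.
u_2 = v_2 + 2.1573·e_1 = (-2.2692, -1.3077, 1.5769).
‖u_2‖ = 3.0571, so e_2 = (-0.7423, -0.4277, 0.5158).
e_1·v_3 = (-0.5883)·(-3) + 0.7845·3 + (-0.1961)·(-2) = 4.5107; e_2·v_3 = (-0.7423)·(-3) + (-0.4277)·3 + 0.5158·(-2) = -0.0881.
u_3 = v_3 − 4.5107·e_1 + 0.0881·e_2 = (-0.4115, -0.5761, -1.0700).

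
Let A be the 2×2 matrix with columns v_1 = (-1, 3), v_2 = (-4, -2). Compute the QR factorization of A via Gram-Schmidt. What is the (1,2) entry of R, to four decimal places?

r_{12} = -0.6325

q_1 = v_1/‖v_1‖ = (-1, 3)/3.1623 = (-0.3162, 0.9487).
r_{12} = q_1·v_2 = -0.6325.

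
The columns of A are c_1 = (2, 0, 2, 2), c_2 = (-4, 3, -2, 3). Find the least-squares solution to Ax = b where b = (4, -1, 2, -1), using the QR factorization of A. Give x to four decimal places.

e_1 = c_1/‖c_1‖ = (2, 0, 2, 2)/3.4641 = (0.5774, 0.0000, 0.5774, 0.5774).
r_{12} = e_1·c_2 = -1.7321.
u_2 = c_2 + 1.7321·e_1 = (-3.0000, 3.0000, -1.0000, 4.0000).
‖u_2‖ = 5.9161, so e_2 = (-0.5071, 0.5071, -0.1690, 0.6761).
Qᵀb = (2.8868, -3.5496).
Back-substitute: x_2 = -3.5496/5.9161 = -0.6000.
x_1 = (2.8868 + 1.7321·(-0.6000))/3.4641 = 0.5333.

x = (0.5333, -0.6000)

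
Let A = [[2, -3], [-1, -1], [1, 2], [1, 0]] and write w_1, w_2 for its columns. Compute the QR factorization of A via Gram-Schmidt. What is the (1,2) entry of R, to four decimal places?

r_{12} = -1.1339

w_1 = (2, -1, 1, 1); ‖w_1‖ = 2.6458, so q_1 = (0.7559, -0.3780, 0.3780, 0.3780).
r_{12} = q_1·w_2 = -1.1339.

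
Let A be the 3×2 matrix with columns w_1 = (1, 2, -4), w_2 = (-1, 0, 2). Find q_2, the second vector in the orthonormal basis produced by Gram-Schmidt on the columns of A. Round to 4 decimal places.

q_1 = w_1/‖w_1‖ = (1, 2, -4)/4.5826 = (0.2182, 0.4364, -0.8729).
r_{12} = q_1·w_2 = -1.9640.
u_2 = w_2 + 1.9640·q_1 = (-0.5714, 0.8571, 0.2857).
‖u_2‖ = 1.0690, so q_2 = (-0.5345, 0.8018, 0.2673).

q_2 = (-0.5345, 0.8018, 0.2673)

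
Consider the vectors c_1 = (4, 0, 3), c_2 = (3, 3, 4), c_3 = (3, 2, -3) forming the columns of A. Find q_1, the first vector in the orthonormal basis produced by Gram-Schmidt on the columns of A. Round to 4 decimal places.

q_1 = (0.8000, 0.0000, 0.6000)

q_1 = c_1/‖c_1‖ = (4, 0, 3)/5.0000 = (0.8000, 0.0000, 0.6000).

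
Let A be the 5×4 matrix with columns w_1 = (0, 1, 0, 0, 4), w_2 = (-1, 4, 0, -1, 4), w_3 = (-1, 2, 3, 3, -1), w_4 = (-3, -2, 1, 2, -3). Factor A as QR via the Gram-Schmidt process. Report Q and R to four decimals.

Q = [[0.0000, -0.3090, -0.1247, -0.9409], [0.2425, 0.8726, 0.2014, -0.2988], [0.0000, 0.0000, 0.6403, -0.1338], [0.0000, -0.3090, 0.7290, 0.0443], [0.9701, -0.2181, -0.0504, 0.0747]], R = [[4.1231, 4.8507, -0.4851, -3.3955], [0.0000, 3.2358, 1.3452, -0.7817], [0.0000, 0.0000, 4.6856, 2.2205], [0.0000, 0.0000, 0.0000, 3.1510]]

w_1 = (0, 1, 0, 0, 4); ‖w_1‖ = 4.1231, so q_1 = (0.0000, 0.2425, 0.0000, 0.0000, 0.9701).
q_1·w_2 = 0.0000·(-1) + 0.2425·4 + 0.0000·0 + 0.0000·(-1) + 0.9701·4 = 4.8507.
u_2 = w_2 − 4.8507·q_1 = (-1.0000, 2.8235, 0.0000, -1.0000, -0.7059).
‖u_2‖ = 3.2358, so q_2 = (-0.3090, 0.8726, 0.0000, -0.3090, -0.2181).
q_1·w_3 = 0.0000·(-1) + 0.2425·2 + 0.0000·3 + 0.0000·3 + 0.9701·(-1) = -0.4851; q_2·w_3 = (-0.3090)·(-1) + 0.8726·2 + 0.0000·3 + (-0.3090)·3 + (-0.2181)·(-1) = 1.3452.
u_3 = w_3 + 0.4851·q_1 − 1.3452·q_2 = (-0.5843, 0.9438, 3.0000, 3.4157, -0.2360).
‖u_3‖ = 4.6856, so q_3 = (-0.1247, 0.2014, 0.6403, 0.7290, -0.0504).
q_1·w_4 = 0.0000·(-3) + 0.2425·(-2) + 0.0000·1 + 0.0000·2 + 0.9701·(-3) = -3.3955; q_2·w_4 = (-0.3090)·(-3) + 0.8726·(-2) + 0.0000·1 + (-0.3090)·2 + (-0.2181)·(-3) = -0.7817; q_3·w_4 = (-0.1247)·(-3) + 0.2014·(-2) + 0.6403·1 + 0.7290·2 + (-0.0504)·(-3) = 2.2205.
u_4 = w_4 + 3.3955·q_1 + 0.7817·q_2 − 2.2205·q_3 = (-2.9647, -0.9417, -0.4217, 0.1397, 0.2354).
‖u_4‖ = 3.1510, so q_4 = (-0.9409, -0.2988, -0.1338, 0.0443, 0.0747).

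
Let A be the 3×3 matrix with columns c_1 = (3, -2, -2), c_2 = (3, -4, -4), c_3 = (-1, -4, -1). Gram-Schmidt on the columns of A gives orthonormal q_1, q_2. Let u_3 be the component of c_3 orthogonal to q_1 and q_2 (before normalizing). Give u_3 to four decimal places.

u_3 = (0.0000, -1.5000, 1.5000)

c_1 = (3, -2, -2); ‖c_1‖ = 4.1231, so q_1 = (0.7276, -0.4851, -0.4851).
q_1·c_2 = 0.7276·3 + (-0.4851)·(-4) + (-0.4851)·(-4) = 6.0634.
u_2 = c_2 − 6.0634·q_1 = (-1.4118, -1.0588, -1.0588).
‖u_2‖ = 2.0580, so q_2 = (-0.6860, -0.5145, -0.5145).
q_1·c_3 = 0.7276·(-1) + (-0.4851)·(-4) + (-0.4851)·(-1) = 1.6977; q_2·c_3 = (-0.6860)·(-1) + (-0.5145)·(-4) + (-0.5145)·(-1) = 3.2585.
u_3 = c_3 − 1.6977·q_1 − 3.2585·q_2 = (0.0000, -1.5000, 1.5000).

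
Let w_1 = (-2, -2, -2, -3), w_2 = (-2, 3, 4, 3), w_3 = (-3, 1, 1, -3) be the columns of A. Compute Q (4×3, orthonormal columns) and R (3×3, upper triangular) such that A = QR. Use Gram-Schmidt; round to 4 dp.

w_1 = (-2, -2, -2, -3); ‖w_1‖ = 4.5826, so q_1 = (-0.4364, -0.4364, -0.4364, -0.6547).
q_1·w_2 = (-0.4364)·(-2) + (-0.4364)·3 + (-0.4364)·4 + (-0.6547)·3 = -4.1461.
u_2 = w_2 + 4.1461·q_1 = (-3.8095, 1.1905, 2.1905, 0.2857).
‖u_2‖ = 4.5617, so q_2 = (-0.8351, 0.2610, 0.4802, 0.0626).
q_1·w_3 = (-0.4364)·(-3) + (-0.4364)·1 + (-0.4364)·1 + (-0.6547)·(-3) = 2.4004; q_2·w_3 = (-0.8351)·(-3) + 0.2610·1 + 0.4802·1 + 0.0626·(-3) = 3.0586.
u_3 = w_3 − 2.4004·q_1 − 3.0586·q_2 = (0.6018, 1.2494, 0.5789, -1.6201).
‖u_3‖ = 2.2098, so q_3 = (0.2723, 0.5654, 0.2620, -0.7332).

Q = [[-0.4364, -0.8351, 0.2723], [-0.4364, 0.2610, 0.5654], [-0.4364, 0.4802, 0.2620], [-0.6547, 0.0626, -0.7332]], R = [[4.5826, -4.1461, 2.4004], [0.0000, 4.5617, 3.0586], [0.0000, 0.0000, 2.2098]]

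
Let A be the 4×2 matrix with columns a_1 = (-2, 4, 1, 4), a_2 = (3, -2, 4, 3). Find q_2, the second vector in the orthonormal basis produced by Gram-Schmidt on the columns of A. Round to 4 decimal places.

q_1 = a_1/‖a_1‖ = (-2, 4, 1, 4)/6.0828 = (-0.3288, 0.6576, 0.1644, 0.6576).
r_{12} = q_1·a_2 = 0.3288.
u_2 = a_2 − 0.3288·q_1 = (3.1081, -2.2162, 3.9459, 2.7838).
‖u_2‖ = 6.1556, so q_2 = (0.5049, -0.3600, 0.6410, 0.4522).

q_2 = (0.5049, -0.3600, 0.6410, 0.4522)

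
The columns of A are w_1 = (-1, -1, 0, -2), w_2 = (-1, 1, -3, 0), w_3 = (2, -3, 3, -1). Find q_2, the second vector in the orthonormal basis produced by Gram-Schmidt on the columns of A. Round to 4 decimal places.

q_1 = w_1/‖w_1‖ = (-1, -1, 0, -2)/2.4495 = (-0.4082, -0.4082, 0.0000, -0.8165).
r_{12} = q_1·w_2 = 0.0000.
u_2 = w_2 + 0.0000·q_1 = (-1.0000, 1.0000, -3.0000, 0.0000).
‖u_2‖ = 3.3166, so q_2 = (-0.3015, 0.3015, -0.9045, 0.0000).

q_2 = (-0.3015, 0.3015, -0.9045, 0.0000)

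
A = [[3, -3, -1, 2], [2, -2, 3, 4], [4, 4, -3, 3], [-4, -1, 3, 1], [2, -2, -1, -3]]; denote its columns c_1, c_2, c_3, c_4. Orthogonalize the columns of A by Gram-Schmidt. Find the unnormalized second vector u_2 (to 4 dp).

u_2 = (-3.1837, -2.1224, 3.7551, -0.7551, -2.1224)

c_1 = (3, 2, 4, -4, 2); ‖c_1‖ = 7.0000, so q_1 = (0.4286, 0.2857, 0.5714, -0.5714, 0.2857).
q_1·c_2 = 0.4286·(-3) + 0.2857·(-2) + 0.5714·4 + (-0.5714)·(-1) + 0.2857·(-2) = 0.4286.
u_2 = c_2 − 0.4286·q_1 = (-3.1837, -2.1224, 3.7551, -0.7551, -2.1224).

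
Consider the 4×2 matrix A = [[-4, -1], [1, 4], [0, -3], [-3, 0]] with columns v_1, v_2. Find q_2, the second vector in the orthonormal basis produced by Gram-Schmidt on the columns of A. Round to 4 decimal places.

q_1 = v_1/‖v_1‖ = (-4, 1, 0, -3)/5.0990 = (-0.7845, 0.1961, 0.0000, -0.5883).
r_{12} = q_1·v_2 = 1.5689.
u_2 = v_2 − 1.5689·q_1 = (0.2308, 3.6923, -3.0000, 0.9231).
‖u_2‖ = 4.8516, so q_2 = (0.0476, 0.7610, -0.6183, 0.1903).

q_2 = (0.0476, 0.7610, -0.6183, 0.1903)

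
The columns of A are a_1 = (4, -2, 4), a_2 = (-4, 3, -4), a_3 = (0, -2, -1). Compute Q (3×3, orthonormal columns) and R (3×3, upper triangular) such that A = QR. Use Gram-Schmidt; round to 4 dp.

Q = [[0.6667, 0.2357, 0.7071], [-0.3333, 0.9428, 0.0000], [0.6667, 0.2357, -0.7071]], R = [[6.0000, -6.3333, 0.0000], [0.0000, 0.9428, -2.1213], [0.0000, 0.0000, 0.7071]]

a_1 = (4, -2, 4); ‖a_1‖ = 6.0000, so e_1 = (0.6667, -0.3333, 0.6667).
e_1·a_2 = 0.6667·(-4) + (-0.3333)·3 + 0.6667·(-4) = -6.3333.
u_2 = a_2 + 6.3333·e_1 = (0.2222, 0.8889, 0.2222).
‖u_2‖ = 0.9428, so e_2 = (0.2357, 0.9428, 0.2357).
e_1·a_3 = 0.6667·0 + (-0.3333)·(-2) + 0.6667·(-1) = 0.0000; e_2·a_3 = 0.2357·0 + 0.9428·(-2) + 0.2357·(-1) = -2.1213.
u_3 = a_3 + 0.0000·e_1 + 2.1213·e_2 = (0.5000, 0.0000, -0.5000).
‖u_3‖ = 0.7071, so e_3 = (0.7071, 0.0000, -0.7071).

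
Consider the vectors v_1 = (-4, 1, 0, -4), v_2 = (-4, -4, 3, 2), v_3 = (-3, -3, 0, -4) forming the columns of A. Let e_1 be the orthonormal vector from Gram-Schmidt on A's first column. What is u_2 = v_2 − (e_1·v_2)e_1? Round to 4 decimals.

u_2 = (-3.5152, -4.1212, 3.0000, 2.4848)

e_1 = v_1/‖v_1‖ = (-4, 1, 0, -4)/5.7446 = (-0.6963, 0.1741, 0.0000, -0.6963).
r_{12} = e_1·v_2 = 0.6963.
u_2 = v_2 − 0.6963·e_1 = (-3.5152, -4.1212, 3.0000, 2.4848).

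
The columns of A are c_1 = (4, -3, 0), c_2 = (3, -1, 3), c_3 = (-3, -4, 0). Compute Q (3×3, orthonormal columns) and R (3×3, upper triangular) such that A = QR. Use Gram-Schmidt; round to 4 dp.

Q = [[0.8000, 0.1897, -0.5692], [-0.6000, 0.2530, -0.7589], [0.0000, 0.9487, 0.3162]], R = [[5.0000, 3.0000, 0.0000], [0.0000, 3.1623, -1.5811], [0.0000, 0.0000, 4.7434]]

q_1 = c_1/‖c_1‖ = (4, -3, 0)/5.0000 = (0.8000, -0.6000, 0.0000).
r_{12} = q_1·c_2 = 3.0000.
u_2 = c_2 − 3.0000·q_1 = (0.6000, 0.8000, 3.0000).
‖u_2‖ = 3.1623, so q_2 = (0.1897, 0.2530, 0.9487).
r_{13} = q_1·c_3 = 0.0000; r_{23} = q_2·c_3 = -1.5811.
u_3 = c_3 + 0.0000·q_1 + 1.5811·q_2 = (-2.7000, -3.6000, 1.5000).
‖u_3‖ = 4.7434, so q_3 = (-0.5692, -0.7589, 0.3162).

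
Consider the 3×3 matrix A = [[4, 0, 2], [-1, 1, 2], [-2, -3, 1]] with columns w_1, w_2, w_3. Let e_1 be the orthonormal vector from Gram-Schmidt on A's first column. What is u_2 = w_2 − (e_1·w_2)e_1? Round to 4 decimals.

u_2 = (-0.9524, 1.2381, -2.5238)

w_1 = (4, -1, -2); ‖w_1‖ = 4.5826, so e_1 = (0.8729, -0.2182, -0.4364).
e_1·w_2 = 0.8729·0 + (-0.2182)·1 + (-0.4364)·(-3) = 1.0911.
u_2 = w_2 − 1.0911·e_1 = (-0.9524, 1.2381, -2.5238).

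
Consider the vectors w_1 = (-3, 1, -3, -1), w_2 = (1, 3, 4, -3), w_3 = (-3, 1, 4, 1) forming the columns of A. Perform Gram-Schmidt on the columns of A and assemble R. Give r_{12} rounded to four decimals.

q_1 = w_1/‖w_1‖ = (-3, 1, -3, -1)/4.4721 = (-0.6708, 0.2236, -0.6708, -0.2236).
r_{12} = q_1·w_2 = -2.0125.

r_{12} = -2.0125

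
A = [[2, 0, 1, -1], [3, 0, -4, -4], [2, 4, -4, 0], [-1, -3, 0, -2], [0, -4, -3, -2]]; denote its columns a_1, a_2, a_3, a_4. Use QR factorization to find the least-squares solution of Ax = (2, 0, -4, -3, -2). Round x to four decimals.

x = (1.5366, -0.5076, 0.8806, 0.6022)

a_1 = (2, 3, 2, -1, 0); ‖a_1‖ = 4.2426, so e_1 = (0.4714, 0.7071, 0.4714, -0.2357, 0.0000).
e_1·a_2 = 0.4714·0 + 0.7071·0 + 0.4714·4 + (-0.2357)·(-3) + 0.0000·(-4) = 2.5927.
u_2 = a_2 − 2.5927·e_1 = (-1.2222, -1.8333, 2.7778, -2.3889, -4.0000).
‖u_2‖ = 5.8547, so e_2 = (-0.2088, -0.3131, 0.4745, -0.4080, -0.6832).
e_1·a_3 = 0.4714·1 + 0.7071·(-4) + 0.4714·(-4) + (-0.2357)·0 + 0.0000·(-3) = -4.2426; e_2·a_3 = (-0.2088)·1 + (-0.3131)·(-4) + 0.4745·(-4) + (-0.4080)·0 + (-0.6832)·(-3) = 1.1956.
u_3 = a_3 + 4.2426·e_1 − 1.1956·e_2 = (3.2496, -0.6256, -2.5673, -0.5122, -2.1831).
‖u_3‖ = 4.7508, so e_3 = (0.6840, -0.1317, -0.5404, -0.1078, -0.4595).
e_1·a_4 = 0.4714·(-1) + 0.7071·(-4) + 0.4714·0 + (-0.2357)·(-2) + 0.0000·(-2) = -2.8284; e_2·a_4 = (-0.2088)·(-1) + (-0.3131)·(-4) + 0.4745·0 + (-0.4080)·(-2) + (-0.6832)·(-2) = 3.6438; e_3·a_4 = 0.6840·(-1) + (-0.1317)·(-4) + (-0.5404)·0 + (-0.1078)·(-2) + (-0.4595)·(-2) = 0.9774.
u_4 = a_4 + 2.8284·e_1 − 3.6438·e_2 − 0.9774·e_3 = (0.4255, -0.7303, 0.1327, -1.0745, 0.9386).
‖u_4‖ = 1.6636, so e_4 = (0.2557, -0.4390, 0.0798, -0.6459, 0.5642).
Qᵀb = (-0.2357, 0.2752, 4.7720, 1.0018).
Back-substitute: x_4 = 1.0018/1.6636 = 0.6022.
x_3 = (4.7720 − 0.9774·0.6022)/4.7508 = 0.8806.
x_2 = (0.2752 − 1.1956·0.8806 − 3.6438·0.6022)/5.8547 = -0.5076.
x_1 = (-0.2357 − 2.5927·(-0.5076) + 4.2426·0.8806 + 2.8284·0.6022)/4.2426 = 1.5366.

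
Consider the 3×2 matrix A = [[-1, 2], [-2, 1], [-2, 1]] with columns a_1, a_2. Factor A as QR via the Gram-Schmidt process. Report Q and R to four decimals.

Q = [[-0.3333, 0.9428], [-0.6667, -0.2357], [-0.6667, -0.2357]], R = [[3.0000, -2.0000], [0.0000, 1.4142]]

e_1 = a_1/‖a_1‖ = (-1, -2, -2)/3.0000 = (-0.3333, -0.6667, -0.6667).
r_{12} = e_1·a_2 = -2.0000.
u_2 = a_2 + 2.0000·e_1 = (1.3333, -0.3333, -0.3333).
‖u_2‖ = 1.4142, so e_2 = (0.9428, -0.2357, -0.2357).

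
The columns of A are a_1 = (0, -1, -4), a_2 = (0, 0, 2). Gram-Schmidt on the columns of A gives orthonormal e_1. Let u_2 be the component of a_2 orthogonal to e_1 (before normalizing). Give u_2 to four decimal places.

a_1 = (0, -1, -4); ‖a_1‖ = 4.1231, so e_1 = (0.0000, -0.2425, -0.9701).
e_1·a_2 = 0.0000·0 + (-0.2425)·0 + (-0.9701)·2 = -1.9403.
u_2 = a_2 + 1.9403·e_1 = (0.0000, -0.4706, 0.1176).

u_2 = (0.0000, -0.4706, 0.1176)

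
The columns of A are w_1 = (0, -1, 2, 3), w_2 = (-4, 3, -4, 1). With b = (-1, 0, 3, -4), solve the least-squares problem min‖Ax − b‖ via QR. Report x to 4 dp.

w_1 = (0, -1, 2, 3); ‖w_1‖ = 3.7417, so e_1 = (0.0000, -0.2673, 0.5345, 0.8018).
e_1·w_2 = 0.0000·(-4) + (-0.2673)·3 + 0.5345·(-4) + 0.8018·1 = -2.1381.
u_2 = w_2 + 2.1381·e_1 = (-4.0000, 2.4286, -2.8571, 2.7143).
‖u_2‖ = 6.1179, so e_2 = (-0.6538, 0.3970, -0.4670, 0.4437).
Qᵀb = (-1.6036, -2.5219).
Back-substitute: x_2 = -2.5219/6.1179 = -0.4122.
x_1 = (-1.6036 + 2.1381·(-0.4122))/3.7417 = -0.6641.

x = (-0.6641, -0.4122)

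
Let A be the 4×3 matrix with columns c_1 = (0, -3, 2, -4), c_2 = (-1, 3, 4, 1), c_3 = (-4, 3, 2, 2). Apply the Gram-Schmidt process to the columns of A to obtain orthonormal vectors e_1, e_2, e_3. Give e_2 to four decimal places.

e_2 = (-0.1956, 0.4856, 0.8498, 0.0607)

c_1 = (0, -3, 2, -4); ‖c_1‖ = 5.3852, so e_1 = (0.0000, -0.5571, 0.3714, -0.7428).
e_1·c_2 = 0.0000·(-1) + (-0.5571)·3 + 0.3714·4 + (-0.7428)·1 = -0.9285.
u_2 = c_2 + 0.9285·e_1 = (-1.0000, 2.4828, 4.3448, 0.3103).
‖u_2‖ = 5.1125, so e_2 = (-0.1956, 0.4856, 0.8498, 0.0607).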